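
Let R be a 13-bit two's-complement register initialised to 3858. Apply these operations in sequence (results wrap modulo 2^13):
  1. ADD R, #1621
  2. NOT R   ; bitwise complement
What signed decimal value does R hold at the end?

2712

Start: R = 3858 = 0111100010010.
R = 3858 + 1621 = 5479; wraps to -2713 = 1010101100111
R = NOT 1010101100111 = 0101010011000 = 2712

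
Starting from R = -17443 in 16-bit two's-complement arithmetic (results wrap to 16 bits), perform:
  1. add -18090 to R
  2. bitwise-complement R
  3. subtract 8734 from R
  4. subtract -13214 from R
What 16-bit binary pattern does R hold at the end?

1001110001001100

Start: R = -17443 = 1011101111011101.
R = -17443 + (-18090) = -35533; wraps to 30003 = 0111010100110011
R = NOT 0111010100110011 = 1000101011001100 = -30004
R = -30004 − 8734 = -38738; wraps to 26798 = 0110100010101110
R = 26798 − (-13214) = 40012; wraps to -25524 = 1001110001001100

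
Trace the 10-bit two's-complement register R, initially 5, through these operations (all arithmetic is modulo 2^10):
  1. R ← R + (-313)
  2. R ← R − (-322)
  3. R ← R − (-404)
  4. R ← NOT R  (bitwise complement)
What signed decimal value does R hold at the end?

Start: R = 5 = 0000000101.
R = 5 + (-313) = -308 = 1011001100
R = -308 − (-322) = 14 = 0000001110
R = 14 − (-404) = 418 = 0110100010
R = NOT 0110100010 = 1001011101 = -419

-419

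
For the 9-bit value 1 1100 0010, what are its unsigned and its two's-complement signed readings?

unsigned = 450, signed = -62

Unsigned: 111000010 = 450.
Signed: MSB=1 → 450 − 512 = -62.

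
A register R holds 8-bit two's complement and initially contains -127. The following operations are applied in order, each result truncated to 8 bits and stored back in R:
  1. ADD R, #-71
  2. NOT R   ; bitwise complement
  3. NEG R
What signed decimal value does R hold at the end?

Start: R = -127 = 10000001.
R = -127 + (-71) = -198; wraps to 58 = 00111010
R = NOT 00111010 = 11000101 = -59
R = −(-59) = 59 = 00111011

59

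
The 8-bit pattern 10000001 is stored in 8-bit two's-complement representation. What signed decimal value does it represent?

-127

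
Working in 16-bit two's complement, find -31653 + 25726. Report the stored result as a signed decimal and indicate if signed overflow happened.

-5927; no overflow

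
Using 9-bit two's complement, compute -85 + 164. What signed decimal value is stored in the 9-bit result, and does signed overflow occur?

79; no overflow

-85 → 110101011
164 → 010100100
  110101011
+ 010100100
= 001001111  (discard carry-out 1)
Result 001001111: MSB = 0 → value 79.
Addends have opposite signs, so signed overflow cannot occur.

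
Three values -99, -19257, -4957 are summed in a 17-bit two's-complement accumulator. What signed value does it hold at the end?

-99 + (-19257) = -19356 (11011010001100100)
-19356 + (-4957) = -24313 (11010000100000111)

-24313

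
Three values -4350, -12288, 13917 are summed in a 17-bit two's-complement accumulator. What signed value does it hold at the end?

-2721

-4350 + (-12288) = -16638 (11011111100000010)
-16638 + 13917 = -2721 (11111010101011111)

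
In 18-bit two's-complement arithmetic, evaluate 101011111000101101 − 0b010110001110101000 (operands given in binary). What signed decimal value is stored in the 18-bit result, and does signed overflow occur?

88709; overflow

101011111000101101 = -82387 (signed)
0b010110001110101000 → 010110001110101000 = 91048 (signed)
Subtract via negate-and-add: invert 010110001110101000 + 1 = 101001110001011000 (i.e. -91048).
  101011111000101101
+ 101001110001011000
= 010101101010000101  (discard carry-out 1)
Result 010101101010000101: MSB = 0 → value 88709.
Both addends (after negating the subtrahend) are negative but the stored result is non-negative: signed overflow. The true value -82387 − 91048 = -173435 lies outside [-131072, 131071].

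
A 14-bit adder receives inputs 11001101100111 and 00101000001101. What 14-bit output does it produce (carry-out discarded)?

11110101110100

  11001101100111
+ 00101000001101
= 11110101110100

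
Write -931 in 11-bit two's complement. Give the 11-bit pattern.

|-931| = 931 = 01110100011 in 11 bits.
Invert the bits: 10001011100. Add 1: 10001011101.
Check: 10001011101 reads as 1117 − 2048 = -931.

10001011101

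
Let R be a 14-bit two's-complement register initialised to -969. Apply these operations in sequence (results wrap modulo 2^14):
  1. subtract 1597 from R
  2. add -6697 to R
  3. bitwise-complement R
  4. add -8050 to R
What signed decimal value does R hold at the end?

1212

Start: R = -969 = 11110000110111.
R = -969 − 1597 = -2566 = 11010111111010
R = -2566 + (-6697) = -9263; wraps to 7121 = 01101111010001
R = NOT 01101111010001 = 10010000101110 = -7122
R = -7122 + (-8050) = -15172; wraps to 1212 = 00010010111100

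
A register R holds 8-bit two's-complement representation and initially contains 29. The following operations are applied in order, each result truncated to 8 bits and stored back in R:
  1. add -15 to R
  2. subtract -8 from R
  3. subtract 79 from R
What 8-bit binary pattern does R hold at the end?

11000111

Start: R = 29 = 00011101.
R = 29 + (-15) = 14 = 00001110
R = 14 − (-8) = 22 = 00010110
R = 22 − 79 = -57 = 11000111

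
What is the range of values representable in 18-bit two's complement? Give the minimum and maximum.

min = -131072, max = 131071

Minimum: −2^17 = -131072.
Maximum: 2^17 − 1 = 131071.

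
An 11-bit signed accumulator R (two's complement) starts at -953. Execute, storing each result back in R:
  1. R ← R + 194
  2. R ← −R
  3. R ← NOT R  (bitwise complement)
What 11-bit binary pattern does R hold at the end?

Start: R = -953 = 10001000111.
R = -953 + 194 = -759 = 10100001001
R = −(-759) = 759 = 01011110111
R = NOT 01011110111 = 10100001000 = -760

10100001000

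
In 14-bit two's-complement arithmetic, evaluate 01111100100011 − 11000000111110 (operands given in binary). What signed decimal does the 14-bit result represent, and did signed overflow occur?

01111100100011 = 7971 (signed)
11000000111110 = -4034 (signed)
Subtract via negate-and-add: invert 11000000111110 + 1 = 00111111000010 (i.e. 4034).
  01111100100011
+ 00111111000010
= 10111011100101
Result 10111011100101: MSB = 1 → 12005 − 16384 = -4379.
Both addends (after negating the subtrahend) are non-negative but the stored result is negative: signed overflow. The true value 7971 − (-4034) = 12005 lies outside [-8192, 8191].

-4379; overflow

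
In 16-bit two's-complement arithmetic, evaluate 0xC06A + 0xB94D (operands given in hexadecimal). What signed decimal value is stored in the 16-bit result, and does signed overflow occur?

31159; overflow

0xC06A = 1100000001101010 = -16278 (signed)
0xB94D = 1011100101001101 = -18099 (signed)
  1100000001101010
+ 1011100101001101
= 0111100110110111  (discard carry-out 1)
Result 0111100110110111: MSB = 0 → value 31159.
Both addends are negative but the stored result is non-negative: signed overflow. The true value -16278 + (-18099) = -34377 lies outside [-32768, 32767].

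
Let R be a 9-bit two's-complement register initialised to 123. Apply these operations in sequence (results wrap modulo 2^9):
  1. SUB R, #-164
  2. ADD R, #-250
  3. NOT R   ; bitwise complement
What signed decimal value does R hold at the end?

Start: R = 123 = 001111011.
R = 123 − (-164) = 287; wraps to -225 = 100011111
R = -225 + (-250) = -475; wraps to 37 = 000100101
R = NOT 000100101 = 111011010 = -38

-38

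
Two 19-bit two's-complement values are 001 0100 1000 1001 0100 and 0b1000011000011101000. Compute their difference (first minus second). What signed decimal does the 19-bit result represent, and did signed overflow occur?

-190548; overflow

001 0100 1000 1001 0100 → 0010100100010010100 = 84116 (signed)
0b1000011000011101000 → 1000011000011101000 = -249624 (signed)
Subtract via negate-and-add: invert 1000011000011101000 + 1 = 0111100111100011000 (i.e. 249624).
  0010100100010010100
+ 0111100111100011000
= 1010001011110101100
Result 1010001011110101100: MSB = 1 → 333740 − 524288 = -190548.
Both addends (after negating the subtrahend) are non-negative but the stored result is negative: signed overflow. The true value 84116 − (-249624) = 333740 lies outside [-262144, 262143].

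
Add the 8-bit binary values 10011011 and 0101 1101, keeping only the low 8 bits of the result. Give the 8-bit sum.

  10011011
+ 01011101
= 11111000

11111000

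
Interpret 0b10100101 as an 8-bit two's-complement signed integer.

-91

MSB is 1, so the value is negative.
Invert: 01011010. Add 1: 01011011 = 91. So the value is −91.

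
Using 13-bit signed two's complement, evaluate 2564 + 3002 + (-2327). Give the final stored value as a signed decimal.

3239

2564 + 3002 = 5566 → wraps to -2626 (1010110111110)
-2626 + (-2327) = -4953 → wraps to 3239 (0110010100111)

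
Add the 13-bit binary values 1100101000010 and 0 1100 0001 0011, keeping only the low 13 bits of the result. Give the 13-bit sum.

0010101010101

  1100101000010
+ 0110000010011
= 0010101010101  (discard carry-out 1)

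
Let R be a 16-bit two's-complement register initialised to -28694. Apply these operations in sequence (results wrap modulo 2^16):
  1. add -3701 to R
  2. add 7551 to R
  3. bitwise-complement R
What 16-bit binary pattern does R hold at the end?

0110000100001011

Start: R = -28694 = 1000111111101010.
R = -28694 + (-3701) = -32395 = 1000000101110101
R = -32395 + 7551 = -24844 = 1001111011110100
R = NOT 1001111011110100 = 0110000100001011 = 24843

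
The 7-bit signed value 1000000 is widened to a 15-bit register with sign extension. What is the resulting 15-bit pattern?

111111111000000

MSB of 1000000 is 1; replicate it into the new high bits.
11111111|1000000 → 111111111000000 (still -64).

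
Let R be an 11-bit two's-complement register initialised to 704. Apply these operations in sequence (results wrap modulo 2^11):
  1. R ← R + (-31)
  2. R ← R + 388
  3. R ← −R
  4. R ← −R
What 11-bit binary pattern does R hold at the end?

10000100101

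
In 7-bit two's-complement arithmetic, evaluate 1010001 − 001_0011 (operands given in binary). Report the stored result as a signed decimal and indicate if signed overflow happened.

62; overflow

1010001 = -47 (signed)
001_0011 → 0010011 = 19 (signed)
Subtract via negate-and-add: invert 0010011 + 1 = 1101101 (i.e. -19).
  1010001
+ 1101101
= 0111110  (discard carry-out 1)
Result 0111110: MSB = 0 → value 62.
Both addends (after negating the subtrahend) are negative but the stored result is non-negative: signed overflow. The true value -47 − 19 = -66 lies outside [-64, 63].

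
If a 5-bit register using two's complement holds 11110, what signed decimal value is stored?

MSB is 1, so the value is negative.
Unsigned reading: 30. Subtract 2^5 = 32: 30 − 32 = -2.

-2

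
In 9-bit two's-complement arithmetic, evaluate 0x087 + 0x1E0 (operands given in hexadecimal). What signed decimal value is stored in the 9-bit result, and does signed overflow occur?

103; no overflow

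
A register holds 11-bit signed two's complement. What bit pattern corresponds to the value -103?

11110011001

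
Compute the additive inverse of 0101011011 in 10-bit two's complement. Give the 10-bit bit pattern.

Invert: 1010100100. Add 1: 1010100101.

1010100101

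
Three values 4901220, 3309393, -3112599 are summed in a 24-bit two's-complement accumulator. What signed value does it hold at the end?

5098014

4901220 + 3309393 = 8210613 (011111010100100010110101)
8210613 + (-3112599) = 5098014 (010011011100101000011110)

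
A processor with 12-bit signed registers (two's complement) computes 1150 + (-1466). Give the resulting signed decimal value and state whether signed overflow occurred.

1150 → 010001111110
-1466 → 101001000110
  010001111110
+ 101001000110
= 111011000100
Result 111011000100: MSB = 1 → 3780 − 4096 = -316.
Addends have opposite signs, so signed overflow cannot occur.

-316; no overflow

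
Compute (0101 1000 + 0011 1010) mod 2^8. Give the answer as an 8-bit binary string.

10010010

  01011000
+ 00111010
= 10010010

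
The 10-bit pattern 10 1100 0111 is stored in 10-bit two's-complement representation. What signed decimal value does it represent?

-313

MSB is 1, so the value is negative.
Unsigned reading: 711. Subtract 2^10 = 1024: 711 − 1024 = -313.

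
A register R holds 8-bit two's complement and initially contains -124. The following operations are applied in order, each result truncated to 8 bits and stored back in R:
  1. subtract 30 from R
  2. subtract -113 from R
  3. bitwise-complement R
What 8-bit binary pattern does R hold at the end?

00101000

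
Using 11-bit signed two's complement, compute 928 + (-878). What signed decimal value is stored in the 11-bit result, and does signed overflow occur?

928 → 01110100000
-878 → 10010010010
  01110100000
+ 10010010010
= 00000110010  (discard carry-out 1)
Result 00000110010: MSB = 0 → value 50.
Addends have opposite signs, so signed overflow cannot occur.

50; no overflow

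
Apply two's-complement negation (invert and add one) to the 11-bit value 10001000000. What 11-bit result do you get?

01111000000

Invert: 01110111111. Add 1: 01111000000.
Check: 10001000000 = -960, 01111000000 = 960.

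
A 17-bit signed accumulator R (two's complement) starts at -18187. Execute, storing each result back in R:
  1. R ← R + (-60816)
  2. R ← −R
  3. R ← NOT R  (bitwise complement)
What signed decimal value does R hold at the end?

52068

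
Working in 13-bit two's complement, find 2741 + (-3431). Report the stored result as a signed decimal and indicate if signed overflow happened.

-690; no overflow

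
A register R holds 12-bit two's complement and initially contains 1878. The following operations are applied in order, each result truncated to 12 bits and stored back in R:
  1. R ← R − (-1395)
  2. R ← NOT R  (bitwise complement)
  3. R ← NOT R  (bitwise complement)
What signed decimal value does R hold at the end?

-823

Start: R = 1878 = 011101010110.
R = 1878 − (-1395) = 3273; wraps to -823 = 110011001001
R = NOT 110011001001 = 001100110110 = 822
R = NOT 001100110110 = 110011001001 = -823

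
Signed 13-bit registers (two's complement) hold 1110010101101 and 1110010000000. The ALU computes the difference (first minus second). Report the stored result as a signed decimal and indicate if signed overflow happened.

45; no overflow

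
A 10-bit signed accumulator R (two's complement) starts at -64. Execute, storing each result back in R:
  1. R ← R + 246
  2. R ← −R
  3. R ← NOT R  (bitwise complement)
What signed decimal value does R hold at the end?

Start: R = -64 = 1111000000.
R = -64 + 246 = 182 = 0010110110
R = −(182) = -182 = 1101001010
R = NOT 1101001010 = 0010110101 = 181

181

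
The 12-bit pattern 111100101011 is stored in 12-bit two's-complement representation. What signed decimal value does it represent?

-213

MSB is 1, so the value is negative.
Invert: 000011010100. Add 1: 000011010101 = 213. So the value is −213.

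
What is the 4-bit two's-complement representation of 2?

0010

2 is non-negative, so write it directly in 4 bits: 0010.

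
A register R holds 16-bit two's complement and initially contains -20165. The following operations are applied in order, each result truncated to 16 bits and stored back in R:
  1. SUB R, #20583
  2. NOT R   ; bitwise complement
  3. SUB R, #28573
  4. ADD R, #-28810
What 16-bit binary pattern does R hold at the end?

1011111100000100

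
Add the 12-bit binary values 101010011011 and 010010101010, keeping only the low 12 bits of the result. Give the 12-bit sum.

111101000101

  101010011011
+ 010010101010
= 111101000101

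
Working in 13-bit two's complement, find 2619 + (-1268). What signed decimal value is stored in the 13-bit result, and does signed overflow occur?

2619 → 0101000111011
-1268 → 1101100001100
  0101000111011
+ 1101100001100
= 0010101000111  (discard carry-out 1)
Result 0010101000111: MSB = 0 → value 1351.
Addends have opposite signs, so signed overflow cannot occur.

1351; no overflow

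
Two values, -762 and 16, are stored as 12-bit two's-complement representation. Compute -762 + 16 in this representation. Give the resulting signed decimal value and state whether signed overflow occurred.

-746; no overflow

-762 → 110100000110
16 → 000000010000
  110100000110
+ 000000010000
= 110100010110
Result 110100010110: MSB = 1 → 3350 − 4096 = -746.
Addends have opposite signs, so signed overflow cannot occur.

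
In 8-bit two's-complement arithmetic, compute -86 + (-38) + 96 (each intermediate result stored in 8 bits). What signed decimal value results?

-28

-86 + (-38) = -124 (10000100)
-124 + 96 = -28 (11100100)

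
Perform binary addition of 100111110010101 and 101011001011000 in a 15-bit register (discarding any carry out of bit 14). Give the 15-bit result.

010010111101101

  100111110010101
+ 101011001011000
= 010010111101101  (discard carry-out 1)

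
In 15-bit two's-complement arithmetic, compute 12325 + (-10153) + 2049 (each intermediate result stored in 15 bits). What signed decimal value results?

4221

12325 + (-10153) = 2172 (000100001111100)
2172 + 2049 = 4221 (001000001111101)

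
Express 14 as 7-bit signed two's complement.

14 is non-negative, so write it directly in 7 bits: 0001110.

0001110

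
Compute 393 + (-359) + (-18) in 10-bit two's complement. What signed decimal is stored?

16

393 + (-359) = 34 (0000100010)
34 + (-18) = 16 (0000010000)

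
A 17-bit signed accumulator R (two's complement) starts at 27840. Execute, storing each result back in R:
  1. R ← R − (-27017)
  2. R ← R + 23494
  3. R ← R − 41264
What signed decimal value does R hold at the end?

37087

Start: R = 27840 = 00110110011000000.
R = 27840 − (-27017) = 54857 = 01101011001001001
R = 54857 + 23494 = 78351; wraps to -52721 = 10011001000001111
R = -52721 − 41264 = -93985; wraps to 37087 = 01001000011011111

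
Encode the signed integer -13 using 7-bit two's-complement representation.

1110011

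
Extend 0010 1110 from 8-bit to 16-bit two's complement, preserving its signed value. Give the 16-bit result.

MSB of 00101110 is 0; replicate it into the new high bits.
00000000|00101110 → 0000000000101110 (still 46).

0000000000101110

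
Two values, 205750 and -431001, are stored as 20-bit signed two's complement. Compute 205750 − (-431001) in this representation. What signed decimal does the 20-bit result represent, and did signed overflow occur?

-411825; overflow

205750 → 00110010001110110110
-431001 → 10010110110001100111
Subtract via negate-and-add: invert 10010110110001100111 + 1 = 01101001001110011001 (i.e. 431001).
  00110010001110110110
+ 01101001001110011001
= 10011011011101001111
Result 10011011011101001111: MSB = 1 → 636751 − 1048576 = -411825.
Both addends (after negating the subtrahend) are non-negative but the stored result is negative: signed overflow. The true value 205750 − (-431001) = 636751 lies outside [-524288, 524287].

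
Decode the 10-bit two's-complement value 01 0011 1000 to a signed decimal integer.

312

MSB is 0, so the value is non-negative: 0100111000 = 312.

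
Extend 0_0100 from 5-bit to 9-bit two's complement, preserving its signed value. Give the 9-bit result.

000000100

MSB of 00100 is 0; replicate it into the new high bits.
0000|00100 → 000000100 (still 4).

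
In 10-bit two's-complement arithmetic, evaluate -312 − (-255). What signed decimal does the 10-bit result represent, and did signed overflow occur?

-57; no overflow

-312 → 1011001000
-255 → 1100000001
Subtract via negate-and-add: invert 1100000001 + 1 = 0011111111 (i.e. 255).
  1011001000
+ 0011111111
= 1111000111
Result 1111000111: MSB = 1 → 967 − 1024 = -57.
Addends (after negating the subtrahend) have opposite signs, so signed overflow cannot occur.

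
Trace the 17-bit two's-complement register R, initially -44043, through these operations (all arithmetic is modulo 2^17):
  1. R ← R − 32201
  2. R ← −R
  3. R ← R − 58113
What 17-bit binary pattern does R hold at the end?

00100011011010011

Start: R = -44043 = 10101001111110101.
R = -44043 − 32201 = -76244; wraps to 54828 = 01101011000101100
R = −(54828) = -54828 = 10010100111010100
R = -54828 − 58113 = -112941; wraps to 18131 = 00100011011010011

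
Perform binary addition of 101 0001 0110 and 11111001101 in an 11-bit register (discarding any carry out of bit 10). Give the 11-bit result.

  10100010110
+ 11111001101
= 10011100011  (discard carry-out 1)

10011100011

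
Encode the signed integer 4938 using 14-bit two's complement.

4938 is non-negative, so write it directly in 14 bits: 01001101001010.

01001101001010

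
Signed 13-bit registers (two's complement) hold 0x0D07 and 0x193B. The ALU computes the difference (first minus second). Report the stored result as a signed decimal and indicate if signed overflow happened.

-3124; overflow

0x0D07 = 0110100000111 = 3335 (signed)
0x193B = 1100100111011 = -1733 (signed)
Subtract via negate-and-add: invert 1100100111011 + 1 = 0011011000101 (i.e. 1733).
  0110100000111
+ 0011011000101
= 1001111001100
Result 1001111001100: MSB = 1 → 5068 − 8192 = -3124.
Both addends (after negating the subtrahend) are non-negative but the stored result is negative: signed overflow. The true value 3335 − (-1733) = 5068 lies outside [-4096, 4095].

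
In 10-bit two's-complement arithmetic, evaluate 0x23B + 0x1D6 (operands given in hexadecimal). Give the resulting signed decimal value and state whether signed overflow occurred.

17; no overflow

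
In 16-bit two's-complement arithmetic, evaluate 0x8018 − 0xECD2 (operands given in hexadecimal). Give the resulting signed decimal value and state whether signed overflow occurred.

-27834; no overflow

0x8018 = 1000000000011000 = -32744 (signed)
0xECD2 = 1110110011010010 = -4910 (signed)
Subtract via negate-and-add: invert 1110110011010010 + 1 = 0001001100101110 (i.e. 4910).
  1000000000011000
+ 0001001100101110
= 1001001101000110
Result 1001001101000110: MSB = 1 → 37702 − 65536 = -27834.
Addends (after negating the subtrahend) have opposite signs, so signed overflow cannot occur.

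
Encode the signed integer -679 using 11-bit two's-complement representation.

10101011001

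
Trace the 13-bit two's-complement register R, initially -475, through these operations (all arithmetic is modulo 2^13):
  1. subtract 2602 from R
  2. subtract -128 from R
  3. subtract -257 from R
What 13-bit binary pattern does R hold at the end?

1010101111100

Start: R = -475 = 1111000100101.
R = -475 − 2602 = -3077 = 1001111111011
R = -3077 − (-128) = -2949 = 1010001111011
R = -2949 − (-257) = -2692 = 1010101111100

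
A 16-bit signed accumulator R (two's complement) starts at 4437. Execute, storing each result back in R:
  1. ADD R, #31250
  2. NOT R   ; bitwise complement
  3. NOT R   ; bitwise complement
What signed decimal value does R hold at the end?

-29849

Start: R = 4437 = 0001000101010101.
R = 4437 + 31250 = 35687; wraps to -29849 = 1000101101100111
R = NOT 1000101101100111 = 0111010010011000 = 29848
R = NOT 0111010010011000 = 1000101101100111 = -29849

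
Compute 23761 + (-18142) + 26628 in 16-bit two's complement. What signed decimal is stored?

32247

23761 + (-18142) = 5619 (0001010111110011)
5619 + 26628 = 32247 (0111110111110111)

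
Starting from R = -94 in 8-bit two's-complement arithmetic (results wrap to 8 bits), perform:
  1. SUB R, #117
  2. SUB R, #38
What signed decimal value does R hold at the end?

Start: R = -94 = 10100010.
R = -94 − 117 = -211; wraps to 45 = 00101101
R = 45 − 38 = 7 = 00000111

7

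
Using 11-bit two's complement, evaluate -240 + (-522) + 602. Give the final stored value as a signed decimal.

-160

-240 + (-522) = -762 (10100000110)
-762 + 602 = -160 (11101100000)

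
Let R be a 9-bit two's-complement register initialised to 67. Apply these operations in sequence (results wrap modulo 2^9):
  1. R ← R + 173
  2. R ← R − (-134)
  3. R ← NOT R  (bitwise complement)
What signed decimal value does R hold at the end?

Start: R = 67 = 001000011.
R = 67 + 173 = 240 = 011110000
R = 240 − (-134) = 374; wraps to -138 = 101110110
R = NOT 101110110 = 010001001 = 137

137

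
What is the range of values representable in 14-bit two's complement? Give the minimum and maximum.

Minimum: −2^13 = -8192.
Maximum: 2^13 − 1 = 8191.

min = -8192, max = 8191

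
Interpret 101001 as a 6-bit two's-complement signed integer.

-23

MSB is 1, so the value is negative.
Invert: 010110. Add 1: 010111 = 23. So the value is −23.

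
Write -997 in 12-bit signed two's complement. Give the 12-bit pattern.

|-997| = 997 = 001111100101 in 12 bits.
Invert the bits: 110000011010. Add 1: 110000011011.
Check: 110000011011 reads as 3099 − 4096 = -997.

110000011011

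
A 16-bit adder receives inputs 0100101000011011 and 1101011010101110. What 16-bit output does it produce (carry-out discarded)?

  0100101000011011
+ 1101011010101110
= 0010000011001001  (discard carry-out 1)

0010000011001001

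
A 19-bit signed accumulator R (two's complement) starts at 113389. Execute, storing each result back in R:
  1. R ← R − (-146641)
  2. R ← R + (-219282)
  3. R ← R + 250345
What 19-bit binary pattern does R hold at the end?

1000111000100010101

Start: R = 113389 = 0011011101011101101.
R = 113389 − (-146641) = 260030 = 0111111011110111110
R = 260030 + (-219282) = 40748 = 0001001111100101100
R = 40748 + 250345 = 291093; wraps to -233195 = 1000111000100010101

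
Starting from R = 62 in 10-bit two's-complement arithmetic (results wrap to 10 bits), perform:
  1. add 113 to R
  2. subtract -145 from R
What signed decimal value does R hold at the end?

320

Start: R = 62 = 0000111110.
R = 62 + 113 = 175 = 0010101111
R = 175 − (-145) = 320 = 0101000000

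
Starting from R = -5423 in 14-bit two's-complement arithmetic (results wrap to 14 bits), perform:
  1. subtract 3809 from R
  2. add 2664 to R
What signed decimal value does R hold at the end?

-6568

Start: R = -5423 = 10101011010001.
R = -5423 − 3809 = -9232; wraps to 7152 = 01101111110000
R = 7152 + 2664 = 9816; wraps to -6568 = 10011001011000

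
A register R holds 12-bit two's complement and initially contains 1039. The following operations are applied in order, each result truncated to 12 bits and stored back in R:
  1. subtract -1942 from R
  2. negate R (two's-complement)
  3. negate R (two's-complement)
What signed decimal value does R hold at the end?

Start: R = 1039 = 010000001111.
R = 1039 − (-1942) = 2981; wraps to -1115 = 101110100101
R = −(-1115) = 1115 = 010001011011
R = −(1115) = -1115 = 101110100101

-1115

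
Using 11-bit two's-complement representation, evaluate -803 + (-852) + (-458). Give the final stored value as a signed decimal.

-803 + (-852) = -1655 → wraps to 393 (00110001001)
393 + (-458) = -65 (11110111111)

-65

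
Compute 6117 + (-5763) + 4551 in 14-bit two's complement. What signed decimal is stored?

6117 + (-5763) = 354 (00000101100010)
354 + 4551 = 4905 (01001100101001)

4905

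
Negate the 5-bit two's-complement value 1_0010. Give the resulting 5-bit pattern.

Invert: 01101. Add 1: 01110.

01110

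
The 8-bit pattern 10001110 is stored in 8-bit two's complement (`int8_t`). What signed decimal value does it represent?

MSB is 1, so the value is negative.
Invert: 01110001. Add 1: 01110010 = 114. So the value is −114.

-114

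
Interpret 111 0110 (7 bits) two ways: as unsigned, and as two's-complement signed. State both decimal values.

Unsigned: 1110110 = 118.
Signed: MSB=1 → 118 − 128 = -10.

unsigned = 118, signed = -10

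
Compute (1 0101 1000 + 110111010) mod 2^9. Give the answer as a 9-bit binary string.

  101011000
+ 110111010
= 100010010  (discard carry-out 1)

100010010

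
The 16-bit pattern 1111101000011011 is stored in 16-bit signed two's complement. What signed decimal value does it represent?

-1509

MSB is 1, so the value is negative.
Unsigned reading: 64027. Subtract 2^16 = 65536: 64027 − 65536 = -1509.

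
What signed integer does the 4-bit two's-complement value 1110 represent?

-2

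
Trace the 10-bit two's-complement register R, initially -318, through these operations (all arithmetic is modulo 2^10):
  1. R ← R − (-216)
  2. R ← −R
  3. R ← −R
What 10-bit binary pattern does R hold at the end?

1110011010

Start: R = -318 = 1011000010.
R = -318 − (-216) = -102 = 1110011010
R = −(-102) = 102 = 0001100110
R = −(102) = -102 = 1110011010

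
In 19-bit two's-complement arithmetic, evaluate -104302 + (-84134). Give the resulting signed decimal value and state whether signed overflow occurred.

-188436; no overflow

-104302 → 1100110100010010010
-84134 → 1101011011101011010
  1100110100010010010
+ 1101011011101011010
= 1010001111111101100  (discard carry-out 1)
Result 1010001111111101100: MSB = 1 → 335852 − 524288 = -188436.
Both addends are negative and so is the stored result: no signed overflow.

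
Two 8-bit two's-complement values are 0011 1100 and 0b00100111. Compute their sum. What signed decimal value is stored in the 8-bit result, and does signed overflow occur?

0011 1100 → 00111100 = 60 (signed)
0b00100111 → 00100111 = 39 (signed)
  00111100
+ 00100111
= 01100011
Result 01100011: MSB = 0 → value 99.
Both addends are non-negative and so is the stored result: no signed overflow.

99; no overflow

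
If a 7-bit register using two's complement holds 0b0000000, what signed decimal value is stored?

0

MSB is 0, so the value is non-negative: 0000000 = 0.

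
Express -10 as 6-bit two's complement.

110110

|-10| = 10 = 001010 in 6 bits.
Invert the bits: 110101. Add 1: 110110.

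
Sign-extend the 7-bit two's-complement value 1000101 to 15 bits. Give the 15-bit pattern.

111111111000101

MSB of 1000101 is 1; replicate it into the new high bits.
11111111|1000101 → 111111111000101 (still -59).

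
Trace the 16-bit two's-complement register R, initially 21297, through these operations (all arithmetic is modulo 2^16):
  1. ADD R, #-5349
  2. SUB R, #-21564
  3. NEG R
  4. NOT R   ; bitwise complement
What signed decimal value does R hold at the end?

-28025

Start: R = 21297 = 0101001100110001.
R = 21297 + (-5349) = 15948 = 0011111001001100
R = 15948 − (-21564) = 37512; wraps to -28024 = 1001001010001000
R = −(-28024) = 28024 = 0110110101111000
R = NOT 0110110101111000 = 1001001010000111 = -28025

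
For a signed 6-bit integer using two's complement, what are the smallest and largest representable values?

min = -32, max = 31

Minimum: −2^5 = -32.
Maximum: 2^5 − 1 = 31.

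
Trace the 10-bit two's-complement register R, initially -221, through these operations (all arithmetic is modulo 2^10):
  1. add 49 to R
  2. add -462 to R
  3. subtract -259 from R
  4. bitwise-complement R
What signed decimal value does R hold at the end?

374

Start: R = -221 = 1100100011.
R = -221 + 49 = -172 = 1101010100
R = -172 + (-462) = -634; wraps to 390 = 0110000110
R = 390 − (-259) = 649; wraps to -375 = 1010001001
R = NOT 1010001001 = 0101110110 = 374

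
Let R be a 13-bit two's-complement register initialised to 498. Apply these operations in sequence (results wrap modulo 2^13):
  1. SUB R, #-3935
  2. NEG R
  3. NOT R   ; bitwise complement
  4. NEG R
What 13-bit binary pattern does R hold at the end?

Start: R = 498 = 0000111110010.
R = 498 − (-3935) = 4433; wraps to -3759 = 1000101010001
R = −(-3759) = 3759 = 0111010101111
R = NOT 0111010101111 = 1000101010000 = -3760
R = −(-3760) = 3760 = 0111010110000

0111010110000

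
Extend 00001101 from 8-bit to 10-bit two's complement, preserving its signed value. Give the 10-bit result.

0000001101

MSB of 00001101 is 0; replicate it into the new high bits.
00|00001101 → 0000001101 (still 13).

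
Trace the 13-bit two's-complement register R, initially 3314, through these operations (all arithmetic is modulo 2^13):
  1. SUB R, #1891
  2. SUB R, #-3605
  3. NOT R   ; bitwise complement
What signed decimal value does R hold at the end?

Start: R = 3314 = 0110011110010.
R = 3314 − 1891 = 1423 = 0010110001111
R = 1423 − (-3605) = 5028; wraps to -3164 = 1001110100100
R = NOT 1001110100100 = 0110001011011 = 3163

3163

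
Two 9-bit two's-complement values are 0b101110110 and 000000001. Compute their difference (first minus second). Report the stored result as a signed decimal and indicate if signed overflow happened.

-139; no overflow

0b101110110 → 101110110 = -138 (signed)
000000001 = 1 (signed)
Subtract via negate-and-add: invert 000000001 + 1 = 111111111 (i.e. -1).
  101110110
+ 111111111
= 101110101  (discard carry-out 1)
Result 101110101: MSB = 1 → 373 − 512 = -139.
Both addends (after negating the subtrahend) are negative and so is the stored result: no signed overflow.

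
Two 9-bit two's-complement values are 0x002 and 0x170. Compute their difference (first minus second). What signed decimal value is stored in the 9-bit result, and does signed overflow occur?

0x002 = 000000010 = 2 (signed)
0x170 = 101110000 = -144 (signed)
Subtract via negate-and-add: invert 101110000 + 1 = 010010000 (i.e. 144).
  000000010
+ 010010000
= 010010010
Result 010010010: MSB = 0 → value 146.
Both addends (after negating the subtrahend) are non-negative and so is the stored result: no signed overflow.

146; no overflow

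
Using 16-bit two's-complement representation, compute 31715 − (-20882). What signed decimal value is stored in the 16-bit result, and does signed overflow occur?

31715 → 0111101111100011
-20882 → 1010111001101110
Subtract via negate-and-add: invert 1010111001101110 + 1 = 0101000110010010 (i.e. 20882).
  0111101111100011
+ 0101000110010010
= 1100110101110101
Result 1100110101110101: MSB = 1 → 52597 − 65536 = -12939.
Both addends (after negating the subtrahend) are non-negative but the stored result is negative: signed overflow. The true value 31715 − (-20882) = 52597 lies outside [-32768, 32767].

-12939; overflow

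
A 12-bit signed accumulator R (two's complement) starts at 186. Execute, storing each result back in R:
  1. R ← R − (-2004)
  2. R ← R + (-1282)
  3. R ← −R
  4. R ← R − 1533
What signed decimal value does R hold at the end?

Start: R = 186 = 000010111010.
R = 186 − (-2004) = 2190; wraps to -1906 = 100010001110
R = -1906 + (-1282) = -3188; wraps to 908 = 001110001100
R = −(908) = -908 = 110001110100
R = -908 − 1533 = -2441; wraps to 1655 = 011001110111

1655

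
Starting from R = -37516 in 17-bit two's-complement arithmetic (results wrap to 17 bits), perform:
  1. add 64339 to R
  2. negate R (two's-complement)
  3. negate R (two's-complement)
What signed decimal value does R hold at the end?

26823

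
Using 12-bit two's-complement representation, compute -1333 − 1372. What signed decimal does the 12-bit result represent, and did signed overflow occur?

-1333 → 101011001011
1372 → 010101011100
Subtract via negate-and-add: invert 010101011100 + 1 = 101010100100 (i.e. -1372).
  101011001011
+ 101010100100
= 010101101111  (discard carry-out 1)
Result 010101101111: MSB = 0 → value 1391.
Both addends (after negating the subtrahend) are negative but the stored result is non-negative: signed overflow. The true value -1333 − 1372 = -2705 lies outside [-2048, 2047].

1391; overflow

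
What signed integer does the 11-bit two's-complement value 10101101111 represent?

MSB is 1, so the value is negative.
Unsigned reading: 1391. Subtract 2^11 = 2048: 1391 − 2048 = -657.

-657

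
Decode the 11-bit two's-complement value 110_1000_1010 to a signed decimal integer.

MSB is 1, so the value is negative.
Unsigned reading: 1674. Subtract 2^11 = 2048: 1674 − 2048 = -374.

-374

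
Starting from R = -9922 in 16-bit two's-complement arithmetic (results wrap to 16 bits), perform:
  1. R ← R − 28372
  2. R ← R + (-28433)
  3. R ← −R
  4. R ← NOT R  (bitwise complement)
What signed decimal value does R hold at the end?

-1192

Start: R = -9922 = 1101100100111110.
R = -9922 − 28372 = -38294; wraps to 27242 = 0110101001101010
R = 27242 + (-28433) = -1191 = 1111101101011001
R = −(-1191) = 1191 = 0000010010100111
R = NOT 0000010010100111 = 1111101101011000 = -1192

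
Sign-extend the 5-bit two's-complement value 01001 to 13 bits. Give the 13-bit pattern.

MSB of 01001 is 0; replicate it into the new high bits.
00000000|01001 → 0000000001001 (still 9).

0000000001001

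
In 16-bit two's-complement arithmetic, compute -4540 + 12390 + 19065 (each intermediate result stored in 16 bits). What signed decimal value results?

26915

-4540 + 12390 = 7850 (0001111010101010)
7850 + 19065 = 26915 (0110100100100011)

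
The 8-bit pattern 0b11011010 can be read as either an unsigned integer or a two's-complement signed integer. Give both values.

Unsigned: 11011010 = 218.
Signed: MSB=1 → 218 − 256 = -38.

unsigned = 218, signed = -38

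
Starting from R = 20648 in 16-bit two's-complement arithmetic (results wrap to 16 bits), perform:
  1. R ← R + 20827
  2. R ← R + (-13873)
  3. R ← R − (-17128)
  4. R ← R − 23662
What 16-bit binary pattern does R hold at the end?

0101001001001100

Start: R = 20648 = 0101000010101000.
R = 20648 + 20827 = 41475; wraps to -24061 = 1010001000000011
R = -24061 + (-13873) = -37934; wraps to 27602 = 0110101111010010
R = 27602 − (-17128) = 44730; wraps to -20806 = 1010111010111010
R = -20806 − 23662 = -44468; wraps to 21068 = 0101001001001100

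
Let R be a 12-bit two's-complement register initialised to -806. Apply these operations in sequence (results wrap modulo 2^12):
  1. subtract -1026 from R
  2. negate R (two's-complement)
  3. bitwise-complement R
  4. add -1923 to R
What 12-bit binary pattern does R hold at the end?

Start: R = -806 = 110011011010.
R = -806 − (-1026) = 220 = 000011011100
R = −(220) = -220 = 111100100100
R = NOT 111100100100 = 000011011011 = 219
R = 219 + (-1923) = -1704 = 100101011000

100101011000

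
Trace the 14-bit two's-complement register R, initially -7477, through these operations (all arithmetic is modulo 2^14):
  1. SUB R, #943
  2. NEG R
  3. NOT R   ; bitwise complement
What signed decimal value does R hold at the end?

Start: R = -7477 = 10001011001011.
R = -7477 − 943 = -8420; wraps to 7964 = 01111100011100
R = −(7964) = -7964 = 10000011100100
R = NOT 10000011100100 = 01111100011011 = 7963

7963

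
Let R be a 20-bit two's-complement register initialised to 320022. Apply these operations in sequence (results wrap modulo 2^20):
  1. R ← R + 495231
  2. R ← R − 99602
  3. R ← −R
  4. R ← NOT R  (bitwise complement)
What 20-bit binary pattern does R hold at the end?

10101110101110000010

Start: R = 320022 = 01001110001000010110.
R = 320022 + 495231 = 815253; wraps to -233323 = 11000111000010010101
R = -233323 − 99602 = -332925 = 10101110101110000011
R = −(-332925) = 332925 = 01010001010001111101
R = NOT 01010001010001111101 = 10101110101110000010 = -332926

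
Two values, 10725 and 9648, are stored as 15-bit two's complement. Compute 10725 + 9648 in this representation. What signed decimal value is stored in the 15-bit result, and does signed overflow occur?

-12395; overflow

10725 → 010100111100101
9648 → 010010110110000
  010100111100101
+ 010010110110000
= 100111110010101
Result 100111110010101: MSB = 1 → 20373 − 32768 = -12395.
Both addends are non-negative but the stored result is negative: signed overflow. The true value 10725 + 9648 = 20373 lies outside [-16384, 16383].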